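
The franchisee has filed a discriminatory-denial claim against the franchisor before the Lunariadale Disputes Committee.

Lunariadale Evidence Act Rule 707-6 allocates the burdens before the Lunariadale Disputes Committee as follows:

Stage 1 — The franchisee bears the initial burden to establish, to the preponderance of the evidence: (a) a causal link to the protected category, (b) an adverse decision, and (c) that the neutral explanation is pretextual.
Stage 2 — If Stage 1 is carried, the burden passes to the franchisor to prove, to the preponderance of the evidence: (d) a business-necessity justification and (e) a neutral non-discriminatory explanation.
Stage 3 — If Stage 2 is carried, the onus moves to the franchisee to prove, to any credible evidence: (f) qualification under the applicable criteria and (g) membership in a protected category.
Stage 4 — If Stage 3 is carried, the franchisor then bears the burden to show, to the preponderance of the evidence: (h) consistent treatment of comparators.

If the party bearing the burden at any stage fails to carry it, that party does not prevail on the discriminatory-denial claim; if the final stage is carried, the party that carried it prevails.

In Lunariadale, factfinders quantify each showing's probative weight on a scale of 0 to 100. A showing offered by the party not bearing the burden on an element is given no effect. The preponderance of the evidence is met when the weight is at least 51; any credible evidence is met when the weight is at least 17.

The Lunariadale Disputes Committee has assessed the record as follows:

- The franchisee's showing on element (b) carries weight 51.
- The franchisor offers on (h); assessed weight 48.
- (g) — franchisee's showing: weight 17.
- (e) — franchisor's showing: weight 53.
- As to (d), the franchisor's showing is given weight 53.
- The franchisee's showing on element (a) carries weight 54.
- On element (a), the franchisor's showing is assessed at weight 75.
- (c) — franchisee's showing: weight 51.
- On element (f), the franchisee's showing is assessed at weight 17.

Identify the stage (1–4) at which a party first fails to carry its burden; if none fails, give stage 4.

stage 4

Stage 1 — burden on franchisee; standard: the preponderance of the evidence (weight is at least 51).
    (a): 54 (franchisor's 75 disregarded) ≥ 51 [met]
    (b): 51 ≥ 51 [met]
    (c): 51 ≥ 51 [met]
  All elements met. The burden passes to the franchisor.
Stage 2 — burden on franchisor; standard: the preponderance of the evidence (weight is at least 51).
    (d): 53 ≥ 51 [met]
    (e): 53 ≥ 51 [met]
  Stage 2 is satisfied; the onus moves to the franchisee.
Stage 3 — burden on franchisee; standard: any credible evidence (weight is at least 17).
    (f): 17 ≥ 17 [met]
    (g): 17 ≥ 17 [met]
  Stage 3 carried; the burden shifts to the franchisor.
Stage 4 — burden on franchisor; standard: the preponderance of the evidence (weight is at least 51).
    (h): 48 < 51 [not met]
  Not every element is met, so the franchisor fails to carry Stage 4.
So the franchisee prevails.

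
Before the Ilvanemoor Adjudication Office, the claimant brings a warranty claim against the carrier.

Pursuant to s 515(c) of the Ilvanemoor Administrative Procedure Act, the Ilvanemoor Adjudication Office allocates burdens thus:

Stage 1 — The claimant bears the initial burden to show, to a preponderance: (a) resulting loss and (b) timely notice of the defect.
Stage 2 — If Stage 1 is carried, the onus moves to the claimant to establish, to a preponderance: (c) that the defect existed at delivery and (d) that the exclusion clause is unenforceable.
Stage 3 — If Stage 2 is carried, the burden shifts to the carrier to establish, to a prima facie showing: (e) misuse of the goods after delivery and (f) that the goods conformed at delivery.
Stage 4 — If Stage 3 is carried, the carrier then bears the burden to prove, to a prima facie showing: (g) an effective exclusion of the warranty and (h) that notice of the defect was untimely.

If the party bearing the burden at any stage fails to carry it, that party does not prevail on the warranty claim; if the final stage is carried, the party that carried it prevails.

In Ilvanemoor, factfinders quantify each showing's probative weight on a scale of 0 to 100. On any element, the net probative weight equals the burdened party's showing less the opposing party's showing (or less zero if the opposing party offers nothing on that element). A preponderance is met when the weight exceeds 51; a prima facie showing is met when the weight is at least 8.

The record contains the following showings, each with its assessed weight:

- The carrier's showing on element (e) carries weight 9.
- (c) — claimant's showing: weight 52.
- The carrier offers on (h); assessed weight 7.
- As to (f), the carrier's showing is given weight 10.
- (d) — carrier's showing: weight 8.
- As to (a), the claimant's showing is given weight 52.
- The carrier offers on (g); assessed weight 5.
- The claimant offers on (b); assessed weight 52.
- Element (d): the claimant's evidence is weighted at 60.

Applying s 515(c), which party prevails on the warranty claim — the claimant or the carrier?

Stage 1 — burden on claimant; standard: a preponderance (weight exceeds 51).
    (a): 52 > 51 [met]
    (b): 52 > 51 [met]
  All elements met. The claimant retains the burden for Stage 2.
Stage 2 — burden on claimant; standard: a preponderance (weight exceeds 51).
    (c): 52 > 51 [met]
    (d): 60 − 8 = 52 > 51 [met]
  Stage 2 carried; the burden shifts to the carrier.
Stage 3 — burden on carrier; standard: a prima facie showing (weight is at least 8).
    (e): 9 ≥ 8 [met]
    (f): 10 ≥ 8 [met]
  All elements met. The carrier retains the burden for Stage 4.
Stage 4 — burden on carrier; standard: a prima facie showing (weight is at least 8).
    (g): 5 < 8 [not met]
    (h): 7 < 8 [not met]
  The carrier does not carry Stage 4.
The analysis ends at Stage 4; the claimant prevails.

claimant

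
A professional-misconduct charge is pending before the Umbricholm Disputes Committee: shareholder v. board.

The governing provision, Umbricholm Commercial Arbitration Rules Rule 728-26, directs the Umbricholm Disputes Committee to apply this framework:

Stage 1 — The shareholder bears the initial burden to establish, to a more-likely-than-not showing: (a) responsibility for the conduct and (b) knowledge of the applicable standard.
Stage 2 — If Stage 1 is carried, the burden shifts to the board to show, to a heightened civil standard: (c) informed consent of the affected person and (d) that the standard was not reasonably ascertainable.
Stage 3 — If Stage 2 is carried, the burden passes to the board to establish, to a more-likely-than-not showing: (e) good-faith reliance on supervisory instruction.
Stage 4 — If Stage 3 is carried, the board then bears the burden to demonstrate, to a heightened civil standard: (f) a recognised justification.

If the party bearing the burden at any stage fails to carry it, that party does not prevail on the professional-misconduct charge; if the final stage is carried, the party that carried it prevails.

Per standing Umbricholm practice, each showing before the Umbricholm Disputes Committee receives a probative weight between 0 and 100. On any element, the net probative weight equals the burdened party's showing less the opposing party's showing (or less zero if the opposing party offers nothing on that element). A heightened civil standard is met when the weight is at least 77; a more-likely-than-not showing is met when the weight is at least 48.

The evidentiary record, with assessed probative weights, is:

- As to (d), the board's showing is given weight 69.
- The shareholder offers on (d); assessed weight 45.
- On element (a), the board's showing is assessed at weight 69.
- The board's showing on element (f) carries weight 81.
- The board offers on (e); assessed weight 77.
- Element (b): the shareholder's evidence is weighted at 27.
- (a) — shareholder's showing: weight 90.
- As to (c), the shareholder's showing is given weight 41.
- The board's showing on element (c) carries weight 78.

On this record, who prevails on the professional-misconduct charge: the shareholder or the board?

Stage 1 (shareholder, a more-likely-than-not showing, weight is at least 48): (a) net 90−69=21 < 48 — fails; (b) 27 < 48 — fails.
  Stage 1 not carried; the shareholder fails its burden.
So the board prevails.

board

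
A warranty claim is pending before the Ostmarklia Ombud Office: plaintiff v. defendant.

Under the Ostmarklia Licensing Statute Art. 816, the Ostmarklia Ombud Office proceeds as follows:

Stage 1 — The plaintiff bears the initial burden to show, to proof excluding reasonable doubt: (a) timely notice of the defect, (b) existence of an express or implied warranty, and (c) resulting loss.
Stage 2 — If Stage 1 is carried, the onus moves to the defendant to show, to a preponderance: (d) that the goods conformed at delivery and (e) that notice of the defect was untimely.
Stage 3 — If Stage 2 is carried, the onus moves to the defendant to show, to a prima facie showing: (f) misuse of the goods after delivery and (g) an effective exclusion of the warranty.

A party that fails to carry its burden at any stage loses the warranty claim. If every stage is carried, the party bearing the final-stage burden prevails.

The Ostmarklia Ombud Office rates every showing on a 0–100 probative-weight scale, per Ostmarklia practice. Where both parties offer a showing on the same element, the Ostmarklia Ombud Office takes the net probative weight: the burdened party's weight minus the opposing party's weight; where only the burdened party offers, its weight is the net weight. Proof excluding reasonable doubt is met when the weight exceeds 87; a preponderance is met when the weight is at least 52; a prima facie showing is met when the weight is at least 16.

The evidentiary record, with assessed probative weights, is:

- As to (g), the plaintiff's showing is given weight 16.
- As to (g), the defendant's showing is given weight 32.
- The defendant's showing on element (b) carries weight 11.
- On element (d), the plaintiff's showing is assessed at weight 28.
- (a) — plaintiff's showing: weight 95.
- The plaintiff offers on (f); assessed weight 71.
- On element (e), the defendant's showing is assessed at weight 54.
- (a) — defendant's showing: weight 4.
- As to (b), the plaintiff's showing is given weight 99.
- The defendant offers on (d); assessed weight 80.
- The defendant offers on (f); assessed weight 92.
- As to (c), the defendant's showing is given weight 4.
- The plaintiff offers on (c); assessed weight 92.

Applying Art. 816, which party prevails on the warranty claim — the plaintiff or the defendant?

Stage 1 — burden on plaintiff; standard: proof excluding reasonable doubt (weight exceeds 87).
    (a): 95 − 4 = 91 > 87 [met]
    (b): 99 − 11 = 88 > 87 [met]
    (c): 92 − 4 = 88 > 87 [met]
  The plaintiff carries Stage 1; the defendant now bears the burden.
Stage 2 — burden on defendant; standard: a preponderance (weight is at least 52).
    (d): 80 − 28 = 52 ≥ 52 [met]
    (e): 54 ≥ 52 [met]
  Stage 2 is satisfied; the defendant continues to bear the burden.
Stage 3 — burden on defendant; standard: a prima facie showing (weight is at least 16).
    (f): 92 − 71 = 21 ≥ 16 [met]
    (g): 32 − 16 = 16 ≥ 16 [met]
  Stage 3 carried; the final stage is satisfied.
All stages carried — the defendant prevails.

defendant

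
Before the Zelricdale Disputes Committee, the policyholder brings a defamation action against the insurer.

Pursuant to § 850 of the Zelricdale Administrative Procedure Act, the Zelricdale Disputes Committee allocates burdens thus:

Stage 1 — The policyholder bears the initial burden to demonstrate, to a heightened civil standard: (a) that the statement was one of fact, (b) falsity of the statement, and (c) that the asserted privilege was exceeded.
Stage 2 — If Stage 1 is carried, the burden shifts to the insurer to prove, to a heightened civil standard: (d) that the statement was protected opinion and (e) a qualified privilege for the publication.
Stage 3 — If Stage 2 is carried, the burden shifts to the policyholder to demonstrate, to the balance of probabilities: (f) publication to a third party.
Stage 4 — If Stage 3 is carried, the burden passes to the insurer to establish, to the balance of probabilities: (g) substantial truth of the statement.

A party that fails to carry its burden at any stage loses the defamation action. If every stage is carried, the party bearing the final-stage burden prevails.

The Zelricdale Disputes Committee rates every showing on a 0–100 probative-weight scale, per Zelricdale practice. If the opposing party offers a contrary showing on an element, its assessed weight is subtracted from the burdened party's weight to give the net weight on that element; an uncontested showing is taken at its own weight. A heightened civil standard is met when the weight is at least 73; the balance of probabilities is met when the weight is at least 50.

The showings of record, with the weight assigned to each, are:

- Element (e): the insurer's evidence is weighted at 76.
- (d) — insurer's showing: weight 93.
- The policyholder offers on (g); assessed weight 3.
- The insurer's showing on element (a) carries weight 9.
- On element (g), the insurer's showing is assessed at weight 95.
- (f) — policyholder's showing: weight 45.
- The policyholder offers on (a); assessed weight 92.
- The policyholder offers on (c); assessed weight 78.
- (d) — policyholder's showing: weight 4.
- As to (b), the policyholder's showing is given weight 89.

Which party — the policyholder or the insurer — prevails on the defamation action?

At Stage 1 the policyholder must meet a heightened civil standard (weight is at least 73): on (a) the weight is 92 less the opposing 9 gives net 83, which does reach 73, so (a) meets the standard; on (b) the weight is 89, ≥ 73, so (b) meets the standard; on (c) the weight is 78, which does reach 73, so (c) meets the standard.
  All elements met. The burden passes to the insurer.
At Stage 2 the insurer must meet a heightened civil standard (weight is at least 73): on (d) the weight is 93 less the opposing 4 gives net 89, which does reach 73, so (d) meets the standard; on (e) the weight is 76, ≥ 73, so (e) meets the standard.
  All elements met. The burden passes to the policyholder.
At Stage 3 the policyholder must meet the balance of probabilities (weight is at least 50): on (f) the weight is 45, which does not reach 50, so (f) does not meet the standard.
  Not every element is met, so the policyholder fails to carry Stage 3.
The analysis ends at Stage 3; the insurer prevails.

insurer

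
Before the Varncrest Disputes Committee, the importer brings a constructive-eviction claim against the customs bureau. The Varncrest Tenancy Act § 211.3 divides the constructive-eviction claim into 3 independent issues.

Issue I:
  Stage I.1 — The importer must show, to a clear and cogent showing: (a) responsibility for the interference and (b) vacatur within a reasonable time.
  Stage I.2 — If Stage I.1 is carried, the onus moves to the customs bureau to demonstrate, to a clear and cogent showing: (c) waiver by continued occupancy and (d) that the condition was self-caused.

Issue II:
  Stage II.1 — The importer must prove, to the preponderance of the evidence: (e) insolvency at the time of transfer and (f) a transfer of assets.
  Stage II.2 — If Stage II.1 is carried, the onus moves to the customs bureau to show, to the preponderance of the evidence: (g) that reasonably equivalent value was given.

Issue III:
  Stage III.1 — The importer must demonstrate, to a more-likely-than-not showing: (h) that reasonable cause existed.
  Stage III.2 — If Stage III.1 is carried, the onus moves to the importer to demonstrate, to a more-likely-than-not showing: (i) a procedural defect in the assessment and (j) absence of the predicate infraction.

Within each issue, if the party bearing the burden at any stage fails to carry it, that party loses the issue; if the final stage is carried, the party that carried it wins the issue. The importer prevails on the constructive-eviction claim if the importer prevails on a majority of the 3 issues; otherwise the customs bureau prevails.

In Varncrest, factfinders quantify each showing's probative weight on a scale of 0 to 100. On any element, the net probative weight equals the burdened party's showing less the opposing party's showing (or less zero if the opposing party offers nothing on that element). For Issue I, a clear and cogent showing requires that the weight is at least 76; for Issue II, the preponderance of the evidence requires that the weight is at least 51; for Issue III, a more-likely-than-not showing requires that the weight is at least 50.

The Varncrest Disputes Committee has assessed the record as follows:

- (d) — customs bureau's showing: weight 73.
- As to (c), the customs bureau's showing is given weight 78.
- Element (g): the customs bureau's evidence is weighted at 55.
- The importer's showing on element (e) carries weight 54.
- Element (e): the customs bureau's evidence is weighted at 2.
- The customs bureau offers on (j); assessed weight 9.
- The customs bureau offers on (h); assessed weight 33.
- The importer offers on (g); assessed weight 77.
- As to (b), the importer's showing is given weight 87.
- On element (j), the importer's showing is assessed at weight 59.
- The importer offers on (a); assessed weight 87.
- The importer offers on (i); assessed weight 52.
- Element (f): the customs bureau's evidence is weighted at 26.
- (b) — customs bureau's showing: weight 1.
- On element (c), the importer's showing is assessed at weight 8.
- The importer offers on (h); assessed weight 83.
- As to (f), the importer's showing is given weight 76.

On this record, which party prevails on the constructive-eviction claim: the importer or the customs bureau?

— Issue I —
Stage I.1 — burden on importer; standard: a clear and cogent showing (weight is at least 76).
    (a): 87 ≥ 76 [met]
    (b): 87 − 1 = 86 ≥ 76 [met]
  All elements met. The burden passes to the customs bureau.
Stage I.2 — burden on customs bureau; standard: a clear and cogent showing (weight is at least 76).
    (c): 78 − 8 = 70 < 76 [not met]
    (d): 73 < 76 [not met]
  Stage I.2 not carried; the customs bureau fails its burden.
The importer prevails on this issue.
— Issue II —
Stage II.1 (importer, the preponderance of the evidence, weight is at least 51): (e) net 54−2=52 ≥ 51 — meets; (f) net 76−26=50 < 51 — fails.
  Stage II.1 not carried; the importer fails its burden.
The analysis ends at Stage II.1; the customs bureau prevails on this issue.
— Issue III —
Stage III.1 (importer, a more-likely-than-not showing, weight is at least 50): (h) net 83−33=50 ≥ 50 — meets.
  Stage III.1 is satisfied; the importer continues to bear the burden.
Stage III.2 (importer, a more-likely-than-not showing, weight is at least 50): (i) 52 ≥ 50 — meets; (j) net 59−9=50 ≥ 50 — meets.
  Stage III.2 carried; the final stage is satisfied.
All stages carried — the importer prevails on this issue.
Per-issue: Issue I → importer; Issue II → customs bureau; Issue III → importer. The importer must prevail on a majority of issues; overall, the importer prevails.

importer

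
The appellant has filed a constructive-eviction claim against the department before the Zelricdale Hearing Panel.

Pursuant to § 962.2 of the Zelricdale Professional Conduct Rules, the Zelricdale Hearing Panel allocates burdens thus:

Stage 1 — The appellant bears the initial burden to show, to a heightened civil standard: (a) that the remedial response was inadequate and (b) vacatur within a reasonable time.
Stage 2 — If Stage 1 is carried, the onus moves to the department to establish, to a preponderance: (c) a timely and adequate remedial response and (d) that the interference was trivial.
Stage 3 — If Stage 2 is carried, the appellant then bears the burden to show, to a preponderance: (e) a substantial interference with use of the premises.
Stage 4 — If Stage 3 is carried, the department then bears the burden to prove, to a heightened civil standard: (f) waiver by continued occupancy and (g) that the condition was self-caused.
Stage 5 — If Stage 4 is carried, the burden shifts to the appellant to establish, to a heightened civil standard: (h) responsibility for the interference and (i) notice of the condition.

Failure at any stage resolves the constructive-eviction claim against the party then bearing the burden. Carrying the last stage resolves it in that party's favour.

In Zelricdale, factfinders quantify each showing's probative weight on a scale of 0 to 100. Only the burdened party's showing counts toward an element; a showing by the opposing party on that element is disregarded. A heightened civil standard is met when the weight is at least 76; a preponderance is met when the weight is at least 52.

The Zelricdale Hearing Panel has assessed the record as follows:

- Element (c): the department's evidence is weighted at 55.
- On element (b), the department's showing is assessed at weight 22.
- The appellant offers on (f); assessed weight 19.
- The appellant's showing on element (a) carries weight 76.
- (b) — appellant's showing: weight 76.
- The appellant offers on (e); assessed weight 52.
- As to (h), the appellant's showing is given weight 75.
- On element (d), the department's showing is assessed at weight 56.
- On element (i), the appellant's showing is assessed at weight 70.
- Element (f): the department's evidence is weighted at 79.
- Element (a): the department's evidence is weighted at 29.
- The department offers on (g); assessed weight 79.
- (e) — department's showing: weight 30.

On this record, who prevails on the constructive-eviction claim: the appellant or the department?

department

At Stage 1 the appellant must meet a heightened civil standard (weight is at least 76): on (a) the weight is 76 (the department's 29 is given no effect), which does reach 76, so (a) meets the standard; on (b) the weight is 76 (the department's 22 is given no effect), which does reach 76, so (b) meets the standard.
  The appellant carries Stage 1; the department now bears the burden.
At Stage 2 the department must meet a preponderance (weight is at least 52): on (c) the weight is 55, which does reach 52, so (c) meets the standard; on (d) the weight is 56, which does reach 52, so (d) meets the standard.
  All elements met. The burden passes to the appellant.
At Stage 3 the appellant must meet a preponderance (weight is at least 52): on (e) the weight is 52 (the department's 30 is given no effect), ≥ 52, so (e) meets the standard.
  The appellant carries Stage 3; the department now bears the burden.
At Stage 4 the department must meet a heightened civil standard (weight is at least 76): on (f) the weight is 79 (the appellant's 19 is given no effect), which does reach 76, so (f) meets the standard; on (g) the weight is 79, ≥ 76, so (g) meets the standard.
  The department carries Stage 4; the appellant now bears the burden.
At Stage 5 the appellant must meet a heightened civil standard (weight is at least 76): on (h) the weight is 75, < 76, so (h) does not meet the standard; on (i) the weight is 70, < 76, so (i) does not meet the standard.
  The appellant does not carry Stage 5.
The department prevails.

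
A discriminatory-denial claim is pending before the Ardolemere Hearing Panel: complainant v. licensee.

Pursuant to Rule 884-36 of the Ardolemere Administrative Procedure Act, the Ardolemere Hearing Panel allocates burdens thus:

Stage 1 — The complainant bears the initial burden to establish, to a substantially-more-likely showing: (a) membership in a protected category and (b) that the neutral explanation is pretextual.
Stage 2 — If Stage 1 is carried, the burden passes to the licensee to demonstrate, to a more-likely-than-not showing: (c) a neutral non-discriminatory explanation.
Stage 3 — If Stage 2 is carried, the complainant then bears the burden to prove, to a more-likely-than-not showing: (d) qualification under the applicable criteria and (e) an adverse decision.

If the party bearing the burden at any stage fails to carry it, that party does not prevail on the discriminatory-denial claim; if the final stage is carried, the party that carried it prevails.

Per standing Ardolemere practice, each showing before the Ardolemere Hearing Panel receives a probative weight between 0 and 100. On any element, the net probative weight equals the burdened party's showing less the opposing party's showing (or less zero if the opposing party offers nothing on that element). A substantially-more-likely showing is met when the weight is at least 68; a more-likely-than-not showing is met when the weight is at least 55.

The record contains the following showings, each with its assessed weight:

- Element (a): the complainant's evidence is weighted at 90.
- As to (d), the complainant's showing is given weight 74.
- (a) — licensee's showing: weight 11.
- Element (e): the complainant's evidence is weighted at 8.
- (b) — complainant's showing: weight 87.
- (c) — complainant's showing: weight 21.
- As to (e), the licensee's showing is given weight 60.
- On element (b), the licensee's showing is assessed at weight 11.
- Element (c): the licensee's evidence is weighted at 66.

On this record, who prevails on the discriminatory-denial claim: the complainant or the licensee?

Stage 1 (complainant, a substantially-more-likely showing, weight is at least 68): (a) net 90−11=79 ≥ 68 — meets; (b) net 87−11=76 ≥ 68 — meets.
  Stage 1 is satisfied; the onus moves to the licensee.
Stage 2 (licensee, a more-likely-than-not showing, weight is at least 55): (c) net 66−21=45 < 55 — fails.
  The licensee does not carry Stage 2.
So the complainant prevails.

complainant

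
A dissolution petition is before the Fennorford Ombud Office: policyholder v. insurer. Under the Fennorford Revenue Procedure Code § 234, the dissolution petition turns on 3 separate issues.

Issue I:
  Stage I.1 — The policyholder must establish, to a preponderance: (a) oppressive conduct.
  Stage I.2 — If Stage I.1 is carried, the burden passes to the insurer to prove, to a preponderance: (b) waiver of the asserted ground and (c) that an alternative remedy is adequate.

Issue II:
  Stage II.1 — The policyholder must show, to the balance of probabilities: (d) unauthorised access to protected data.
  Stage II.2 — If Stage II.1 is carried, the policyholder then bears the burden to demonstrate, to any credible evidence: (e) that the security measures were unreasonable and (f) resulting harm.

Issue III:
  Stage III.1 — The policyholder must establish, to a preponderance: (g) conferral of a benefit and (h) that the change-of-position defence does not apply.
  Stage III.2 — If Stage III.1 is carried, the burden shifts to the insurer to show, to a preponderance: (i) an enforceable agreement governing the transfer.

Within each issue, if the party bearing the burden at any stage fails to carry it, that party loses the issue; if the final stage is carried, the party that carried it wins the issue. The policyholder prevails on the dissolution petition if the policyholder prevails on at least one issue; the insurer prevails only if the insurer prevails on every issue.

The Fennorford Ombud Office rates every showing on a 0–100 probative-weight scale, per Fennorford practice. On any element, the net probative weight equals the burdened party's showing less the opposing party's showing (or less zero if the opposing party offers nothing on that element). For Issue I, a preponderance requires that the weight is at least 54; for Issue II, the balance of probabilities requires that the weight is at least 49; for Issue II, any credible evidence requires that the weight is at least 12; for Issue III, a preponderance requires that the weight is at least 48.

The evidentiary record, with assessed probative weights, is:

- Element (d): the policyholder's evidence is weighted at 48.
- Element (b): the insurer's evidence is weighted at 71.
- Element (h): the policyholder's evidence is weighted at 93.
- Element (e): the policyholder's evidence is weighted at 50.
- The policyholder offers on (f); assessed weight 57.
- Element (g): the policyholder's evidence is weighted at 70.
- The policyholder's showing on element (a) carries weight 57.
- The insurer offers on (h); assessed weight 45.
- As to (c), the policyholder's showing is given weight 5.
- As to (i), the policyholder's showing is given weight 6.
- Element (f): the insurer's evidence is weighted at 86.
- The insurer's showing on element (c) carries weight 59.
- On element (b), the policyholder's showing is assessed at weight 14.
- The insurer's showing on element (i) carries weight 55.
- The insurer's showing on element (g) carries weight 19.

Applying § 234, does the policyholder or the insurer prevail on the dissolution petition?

insurer

— Issue I —
At Stage I.1 the policyholder must meet a preponderance (weight is at least 54): on (a) the weight is 57, which does reach 54, so (a) meets the standard.
  Stage I.1 is satisfied; the onus moves to the insurer.
At Stage I.2 the insurer must meet a preponderance (weight is at least 54): on (b) the weight is 71 less the opposing 14 gives net 57, which does reach 54, so (b) meets the standard; on (c) the weight is 59 less the opposing 5 gives net 54, ≥ 54, so (c) meets the standard.
  The insurer carries the last stage.
All stages carried — the insurer prevails on this issue.
— Issue II —
Stage II.1 (policyholder, the balance of probabilities, weight is at least 49): (d) 48 < 49 — fails.
  Stage II.1 not carried; the policyholder fails its burden.
The insurer prevails on this issue.
— Issue III —
Stage III.1 (policyholder, a preponderance, weight is at least 48): (g) net 70−19=51 ≥ 48 — meets; (h) net 93−45=48 ≥ 48 — meets.
  Stage III.1 is satisfied; the onus moves to the insurer.
Stage III.2 (insurer, a preponderance, weight is at least 48): (i) net 55−6=49 ≥ 48 — meets.
  Stage III.2 carried; the final stage is satisfied.
With every stage satisfied, the insurer prevails on this issue.
Per-issue: Issue I → insurer; Issue II → insurer; Issue III → insurer. The policyholder must prevail on at least one issue; overall, the insurer prevails.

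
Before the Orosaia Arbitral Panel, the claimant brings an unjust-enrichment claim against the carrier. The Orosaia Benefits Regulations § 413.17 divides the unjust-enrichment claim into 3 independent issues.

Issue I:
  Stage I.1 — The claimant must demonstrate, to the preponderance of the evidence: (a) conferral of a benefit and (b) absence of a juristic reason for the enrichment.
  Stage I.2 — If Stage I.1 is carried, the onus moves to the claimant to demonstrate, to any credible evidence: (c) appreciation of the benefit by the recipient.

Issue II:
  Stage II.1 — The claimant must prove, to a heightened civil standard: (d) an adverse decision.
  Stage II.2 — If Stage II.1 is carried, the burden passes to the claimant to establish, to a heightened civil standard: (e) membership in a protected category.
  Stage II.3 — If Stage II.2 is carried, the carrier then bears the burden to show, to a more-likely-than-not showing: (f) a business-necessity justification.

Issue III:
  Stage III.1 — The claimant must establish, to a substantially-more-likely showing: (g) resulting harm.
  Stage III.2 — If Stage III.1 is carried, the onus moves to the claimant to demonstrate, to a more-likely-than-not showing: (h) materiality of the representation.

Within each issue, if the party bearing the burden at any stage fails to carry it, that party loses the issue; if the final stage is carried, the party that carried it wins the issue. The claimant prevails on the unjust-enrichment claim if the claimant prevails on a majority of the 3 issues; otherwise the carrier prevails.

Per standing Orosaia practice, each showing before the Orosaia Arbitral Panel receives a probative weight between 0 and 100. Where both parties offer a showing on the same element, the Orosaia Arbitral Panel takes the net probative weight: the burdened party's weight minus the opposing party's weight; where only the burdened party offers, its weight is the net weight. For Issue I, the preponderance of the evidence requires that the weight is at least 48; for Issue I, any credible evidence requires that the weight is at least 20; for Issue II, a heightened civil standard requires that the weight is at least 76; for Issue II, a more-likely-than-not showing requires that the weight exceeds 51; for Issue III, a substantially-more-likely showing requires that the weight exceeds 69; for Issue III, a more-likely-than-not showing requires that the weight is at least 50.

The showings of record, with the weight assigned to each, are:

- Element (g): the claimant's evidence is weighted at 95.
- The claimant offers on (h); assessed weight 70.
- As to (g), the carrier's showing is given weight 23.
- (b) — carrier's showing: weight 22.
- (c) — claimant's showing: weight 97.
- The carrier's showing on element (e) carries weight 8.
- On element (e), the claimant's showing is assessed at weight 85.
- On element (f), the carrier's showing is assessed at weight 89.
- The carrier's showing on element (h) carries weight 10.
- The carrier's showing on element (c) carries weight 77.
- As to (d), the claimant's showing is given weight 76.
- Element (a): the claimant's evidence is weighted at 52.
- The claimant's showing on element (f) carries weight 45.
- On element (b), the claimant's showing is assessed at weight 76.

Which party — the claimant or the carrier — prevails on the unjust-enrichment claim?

— Issue I —
At Stage I.1 the claimant must meet the preponderance of the evidence (weight is at least 48): on (a) the weight is 52, ≥ 48, so (a) meets the standard; on (b) the weight is 76 less the opposing 22 gives net 54, which does reach 48, so (b) meets the standard.
  Stage I.1 is satisfied; the claimant continues to bear the burden.
At Stage I.2 the claimant must meet any credible evidence (weight is at least 20): on (c) the weight is 97 less the opposing 77 gives net 20, which does reach 20, so (c) meets the standard.
  All elements met at the final stage.
Every stage carried; the claimant prevails on this issue.
— Issue II —
At Stage II.1 the claimant must meet a heightened civil standard (weight is at least 76): on (d) the weight is 76, which does reach 76, so (d) meets the standard.
  Stage II.1 is satisfied; the claimant continues to bear the burden.
At Stage II.2 the claimant must meet a heightened civil standard (weight is at least 76): on (e) the weight is 85 less the opposing 8 gives net 77, ≥ 76, so (e) meets the standard.
  The claimant carries Stage II.2; the carrier now bears the burden.
At Stage II.3 the carrier must meet a more-likely-than-not showing (weight exceeds 51): on (f) the weight is 89 less the opposing 45 gives net 44, which does not exceed 51, so (f) does not meet the standard.
  Stage II.3 not carried; the carrier fails its burden.
The claimant prevails on this issue.
— Issue III —
At Stage III.1 the claimant must meet a substantially-more-likely showing (weight exceeds 69): on (g) the weight is 95 less the opposing 23 gives net 72, > 69, so (g) meets the standard.
  Stage III.1 is satisfied; the claimant continues to bear the burden.
At Stage III.2 the claimant must meet a more-likely-than-not showing (weight is at least 50): on (h) the weight is 70 less the opposing 10 gives net 60, ≥ 50, so (h) meets the standard.
  All elements met at the final stage.
Every stage carried; the claimant prevails on this issue.
Per-issue: Issue I → claimant; Issue II → claimant; Issue III → claimant. The claimant must prevail on a majority of issues; overall, the claimant prevails.

claimant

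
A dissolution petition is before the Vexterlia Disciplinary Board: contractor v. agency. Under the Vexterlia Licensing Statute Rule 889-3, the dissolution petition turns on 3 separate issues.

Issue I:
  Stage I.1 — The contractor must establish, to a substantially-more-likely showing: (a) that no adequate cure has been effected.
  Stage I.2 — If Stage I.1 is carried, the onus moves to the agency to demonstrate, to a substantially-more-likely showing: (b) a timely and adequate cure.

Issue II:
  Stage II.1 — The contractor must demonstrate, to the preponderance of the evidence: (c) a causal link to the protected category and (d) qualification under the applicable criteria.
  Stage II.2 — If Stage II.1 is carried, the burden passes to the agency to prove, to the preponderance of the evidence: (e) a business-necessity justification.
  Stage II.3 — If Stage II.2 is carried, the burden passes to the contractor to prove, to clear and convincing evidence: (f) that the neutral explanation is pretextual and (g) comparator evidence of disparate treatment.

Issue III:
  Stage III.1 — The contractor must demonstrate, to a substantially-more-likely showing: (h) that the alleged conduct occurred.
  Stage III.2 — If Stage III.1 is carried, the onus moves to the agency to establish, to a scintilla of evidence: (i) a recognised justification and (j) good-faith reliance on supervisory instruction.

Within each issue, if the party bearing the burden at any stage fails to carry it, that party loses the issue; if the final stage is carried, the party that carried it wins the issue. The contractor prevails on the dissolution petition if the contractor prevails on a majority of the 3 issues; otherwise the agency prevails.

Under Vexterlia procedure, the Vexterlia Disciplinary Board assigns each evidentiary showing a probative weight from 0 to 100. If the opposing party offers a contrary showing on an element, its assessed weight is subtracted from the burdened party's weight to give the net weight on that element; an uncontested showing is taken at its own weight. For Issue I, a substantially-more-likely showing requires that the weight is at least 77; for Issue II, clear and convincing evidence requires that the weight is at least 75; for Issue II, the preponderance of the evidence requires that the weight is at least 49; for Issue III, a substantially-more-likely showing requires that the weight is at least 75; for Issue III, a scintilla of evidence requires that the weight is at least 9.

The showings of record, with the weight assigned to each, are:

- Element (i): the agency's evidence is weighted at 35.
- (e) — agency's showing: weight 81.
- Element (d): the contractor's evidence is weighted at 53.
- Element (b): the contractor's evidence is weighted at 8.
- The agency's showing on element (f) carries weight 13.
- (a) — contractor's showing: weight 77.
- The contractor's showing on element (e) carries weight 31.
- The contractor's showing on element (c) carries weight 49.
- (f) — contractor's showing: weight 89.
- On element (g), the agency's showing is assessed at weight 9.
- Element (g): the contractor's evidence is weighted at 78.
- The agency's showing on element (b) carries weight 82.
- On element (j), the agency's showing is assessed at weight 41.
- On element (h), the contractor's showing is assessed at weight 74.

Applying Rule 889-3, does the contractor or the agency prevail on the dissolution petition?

— Issue I —
At Stage I.1 the contractor must meet a substantially-more-likely showing (weight is at least 77): on (a) the weight is 77, ≥ 77, so (a) meets the standard.
  The contractor carries Stage I.1; the agency now bears the burden.
At Stage I.2 the agency must meet a substantially-more-likely showing (weight is at least 77): on (b) the weight is 82 less the opposing 8 gives net 74, < 77, so (b) does not meet the standard.
  The agency does not carry Stage I.2.
The analysis ends at Stage I.2; the contractor prevails on this issue.
— Issue II —
At Stage II.1 the contractor must meet the preponderance of the evidence (weight is at least 49): on (c) the weight is 49, which does reach 49, so (c) meets the standard; on (d) the weight is 53, which does reach 49, so (d) meets the standard.
  Stage II.1 carried; the burden shifts to the agency.
At Stage II.2 the agency must meet the preponderance of the evidence (weight is at least 49): on (e) the weight is 81 less the opposing 31 gives net 50, which does reach 49, so (e) meets the standard.
  All elements met. The burden passes to the contractor.
At Stage II.3 the contractor must meet clear and convincing evidence (weight is at least 75): on (f) the weight is 89 less the opposing 13 gives net 76, which does reach 75, so (f) meets the standard; on (g) the weight is 78 less the opposing 9 gives net 69, < 75, so (g) does not meet the standard.
  Not every element is met, so the contractor fails to carry Stage II.3.
The agency prevails on this issue.
— Issue III —
Stage III.1 (contractor, a substantially-more-likely showing, weight is at least 75): (h) 74 < 75 — fails.
  Stage III.1 not carried; the contractor fails its burden.
The agency prevails on this issue.
Per-issue: Issue I → contractor; Issue II → agency; Issue III → agency. The contractor must prevail on a majority of issues; overall, the agency prevails.

agency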